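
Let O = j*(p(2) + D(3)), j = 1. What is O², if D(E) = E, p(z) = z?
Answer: 25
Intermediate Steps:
O = 5 (O = 1*(2 + 3) = 1*5 = 5)
O² = 5² = 25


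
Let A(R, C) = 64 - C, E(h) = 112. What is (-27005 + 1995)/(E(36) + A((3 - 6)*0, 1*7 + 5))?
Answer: -305/2 ≈ -152.50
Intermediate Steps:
(-27005 + 1995)/(E(36) + A((3 - 6)*0, 1*7 + 5)) = (-27005 + 1995)/(112 + (64 - (1*7 + 5))) = -25010/(112 + (64 - (7 + 5))) = -25010/(112 + (64 - 1*12)) = -25010/(112 + (64 - 12)) = -25010/(112 + 52) = -25010/164 = -25010*1/164 = -305/2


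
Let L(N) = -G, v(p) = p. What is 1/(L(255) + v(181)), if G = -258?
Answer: 1/439 ≈ 0.0022779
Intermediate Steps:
L(N) = 258 (L(N) = -1*(-258) = 258)
1/(L(255) + v(181)) = 1/(258 + 181) = 1/439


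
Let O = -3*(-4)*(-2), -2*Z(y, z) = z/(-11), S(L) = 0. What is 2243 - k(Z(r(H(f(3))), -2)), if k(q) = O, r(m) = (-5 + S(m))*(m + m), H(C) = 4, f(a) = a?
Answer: 2267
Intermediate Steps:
r(m) = -10*m (r(m) = (-5 + 0)*(m + m) = -10*m)
Z(y, z) = z/22 (Z(y, z) = -z/(2*(-11)) = -z*(-1)/(2*11) = -(-1)*z/22 = z/22)
O = -24 (O = 12*(-2) = -24)
k(q) = -24
2243 - k(Z(r(H(f(3))), -2)) = 2243 - 1*(-24) = 2243 + 24 = 2267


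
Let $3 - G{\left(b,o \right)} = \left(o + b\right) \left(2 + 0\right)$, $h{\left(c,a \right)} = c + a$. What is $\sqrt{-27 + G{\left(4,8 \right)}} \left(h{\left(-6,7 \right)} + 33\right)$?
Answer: $136 i \sqrt{3} \approx 235.56 i$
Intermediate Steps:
$h{\left(c,a \right)} = a + c$
$G{\left(b,o \right)} = 3 - 2 b - 2 o$ ($G{\left(b,o \right)} = 3 - \left(o + b\right) \left(2 + 0\right) = 3 - \left(b + o\right) 2 = 3 - \left(2 b + 2 o\right) = 3 - 2 b - 2 o$)
$\sqrt{-27 + G{\left(4,8 \right)}} \left(h{\left(-6,7 \right)} + 33\right) = \sqrt{-27 - 21} \left(\left(7 - 6\right) + 33\right) = \sqrt{-27 - 21} \left(1 + 33\right) = \sqrt{-27 - 21} \cdot 34 = \sqrt{-48} \cdot 34 = 4 i \sqrt{3} \cdot 34 = 136 i \sqrt{3}$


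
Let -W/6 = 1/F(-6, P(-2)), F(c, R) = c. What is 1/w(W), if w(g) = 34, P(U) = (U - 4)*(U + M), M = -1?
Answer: 1/34 ≈ 0.029412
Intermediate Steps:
P(U) = (-1 + U)*(-4 + U) (P(U) = (U - 4)*(U - 1) = (-4 + U)*(-1 + U) = (-1 + U)*(-4 + U))
W = 1 (W = -6/(-6) = -6*(-⅙) = 1)
1/w(W) = 1/34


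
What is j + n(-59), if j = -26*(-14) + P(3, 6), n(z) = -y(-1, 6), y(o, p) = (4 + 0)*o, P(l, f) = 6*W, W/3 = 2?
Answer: 404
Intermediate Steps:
W = 6 (W = 3*2 = 6)
P(l, f) = 36 (P(l, f) = 6*6 = 36)
y(o, p) = 4*o
n(z) = 4 (n(z) = -4*(-1) = -1*(-4) = 4)
j = 400 (j = -26*(-14) + 36 = 364 + 36 = 400)
j + n(-59) = 400 + 4 = 404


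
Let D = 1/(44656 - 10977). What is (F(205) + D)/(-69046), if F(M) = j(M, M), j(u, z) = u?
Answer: -3452098/1162700117 ≈ -0.0029690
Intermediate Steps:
F(M) = M
D = 1/33679 ≈ 2.9692e-5
(F(205) + D)/(-69046) = (205 + 1/33679)/(-69046) = (6904196/33679)*(-1/69046) = -3452098/1162700117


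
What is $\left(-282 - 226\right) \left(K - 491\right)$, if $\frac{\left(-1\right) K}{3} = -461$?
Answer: $-453136$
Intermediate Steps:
$K = 1383$ ($K = \left(-3\right) \left(-461\right) = 1383$)
$\left(-282 - 226\right) \left(K - 491\right) = \left(-282 - 226\right) \left(1383 - 491\right) = \left(-508\right) 892 = -453136$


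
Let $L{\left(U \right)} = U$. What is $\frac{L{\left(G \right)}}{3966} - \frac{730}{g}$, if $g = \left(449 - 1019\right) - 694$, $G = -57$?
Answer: $\frac{235261}{417752} \approx 0.56316$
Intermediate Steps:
$g = -1264$ ($g = -570 - 694 = -1264$)
$\frac{L{\left(G \right)}}{3966} - \frac{730}{g} = - \frac{57}{3966} - \frac{730}{-1264} = \left(-57\right) \frac{1}{3966} - - \frac{365}{632} = - \frac{19}{1322} + \frac{365}{632} = \frac{235261}{417752}$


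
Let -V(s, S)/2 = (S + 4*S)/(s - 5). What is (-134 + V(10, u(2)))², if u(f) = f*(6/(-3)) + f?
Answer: 16900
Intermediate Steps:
u(f) = -f (u(f) = f*(6*(-⅓)) + f = f*(-2) + f = -2*f + f = -f)
V(s, S) = -10*S/(-5 + s) (V(s, S) = -2*(S + 4*S)/(s - 5) = -2*5*S/(-5 + s) = -10*S/(-5 + s))
(-134 + V(10, u(2)))² = (-134 - 10*(-1*2)/(-5 + 10))² = (-134 - 10*(-2)/5)² = (-134 - 10*(-2)*⅕)² = (-134 + 4)² = (-130)² = 16900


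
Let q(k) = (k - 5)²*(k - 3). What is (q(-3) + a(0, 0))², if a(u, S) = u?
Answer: 147456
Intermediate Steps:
q(k) = (-5 + k)²*(-3 + k)
(q(-3) + a(0, 0))² = ((-5 - 3)²*(-3 - 3) + 0)² = ((-8)²*(-6) + 0)² = (64*(-6) + 0)² = (-384 + 0)² = (-384)² = 147456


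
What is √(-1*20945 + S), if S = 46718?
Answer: 11*√213 ≈ 160.54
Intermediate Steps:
√(-1*20945 + S) = √(-1*20945 + 46718) = √(-20945 + 46718) = √25773 = 11*√213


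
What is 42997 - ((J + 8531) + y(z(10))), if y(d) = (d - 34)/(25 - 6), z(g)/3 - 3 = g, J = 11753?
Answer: 431542/19 ≈ 22713.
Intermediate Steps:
z(g) = 9 + 3*g
y(d) = -34/19 + d/19 (y(d) = (-34 + d)/19 = (-34 + d)*(1/19) = -34/19 + d/19)
42997 - ((J + 8531) + y(z(10))) = 42997 - ((11753 + 8531) + (-34/19 + (9 + 3*10)/19)) = 42997 - (20284 + (-34/19 + (9 + 30)/19)) = 42997 - (20284 + (-34/19 + (1/19)*39)) = 42997 - (20284 + (-34/19 + 39/19)) = 42997 - (20284 + 5/19) = 42997 - 1*385401/19 = 42997 - 385401/19 = 431542/19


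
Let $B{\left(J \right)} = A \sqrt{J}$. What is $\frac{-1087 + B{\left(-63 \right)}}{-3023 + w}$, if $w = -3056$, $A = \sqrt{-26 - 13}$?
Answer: $\frac{1087}{6079} + \frac{3 \sqrt{273}}{6079} \approx 0.18697$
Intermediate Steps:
$A = i \sqrt{39}$ ($A = \sqrt{-39} = i \sqrt{39} \approx 6.245 i$)
$B{\left(J \right)} = i \sqrt{39} \sqrt{J}$
$\frac{-1087 + B{\left(-63 \right)}}{-3023 + w} = \frac{-1087 + i \sqrt{39} \sqrt{-63}}{-3023 - 3056} = \frac{-1087 + i \sqrt{39} \cdot 3 i \sqrt{7}}{-6079} = \left(-1087 - 3 \sqrt{273}\right) \left(- \frac{1}{6079}\right) = \frac{1087}{6079} + \frac{3 \sqrt{273}}{6079}$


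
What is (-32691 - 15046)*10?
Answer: -477370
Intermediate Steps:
(-32691 - 15046)*10 = -47737*10 = -477370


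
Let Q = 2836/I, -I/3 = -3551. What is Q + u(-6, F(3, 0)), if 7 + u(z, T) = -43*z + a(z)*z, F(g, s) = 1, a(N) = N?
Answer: 3060247/10653 ≈ 287.27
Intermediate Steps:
I = 10653 (I = -3*(-3551) = 10653)
u(z, T) = -7 + z² - 43*z (u(z, T) = -7 + (-43*z + z*z) = -7 + (-43*z + z²) = -7 + (z² - 43*z) = -7 + z² - 43*z)
Q = 2836/10653 ≈ 0.26622
Q + u(-6, F(3, 0)) = 2836/10653 + (-7 + (-6)² - 43*(-6)) = 2836/10653 + (-7 + 36 + 258) = 2836/10653 + 287 = 3060247/10653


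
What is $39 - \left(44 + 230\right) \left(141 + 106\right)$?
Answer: $-67639$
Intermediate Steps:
$39 - \left(44 + 230\right) \left(141 + 106\right) = 39 - 274 \cdot 247 = 39 - 67678 = -67639$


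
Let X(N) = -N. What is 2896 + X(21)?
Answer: 2875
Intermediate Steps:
2896 + X(21) = 2896 - 1*21 = 2896 - 21 = 2875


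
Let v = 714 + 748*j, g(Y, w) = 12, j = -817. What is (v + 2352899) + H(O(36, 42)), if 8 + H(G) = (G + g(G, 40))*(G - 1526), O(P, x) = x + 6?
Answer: 1653809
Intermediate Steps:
O(P, x) = 6 + x
H(G) = -8 + (-1526 + G)*(12 + G) (H(G) = -8 + (G + 12)*(G - 1526) = -8 + (12 + G)*(-1526 + G) = -8 + (-1526 + G)*(12 + G))
v = -610402 (v = 714 + 748*(-817) = 714 - 611116 = -610402)
(v + 2352899) + H(O(36, 42)) = (-610402 + 2352899) + (-18320 + (6 + 42)**2 - 1514*(6 + 42)) = 1742497 + (-18320 + 48**2 - 1514*48) = 1742497 + (-18320 + 2304 - 72672) = 1742497 - 88688 = 1653809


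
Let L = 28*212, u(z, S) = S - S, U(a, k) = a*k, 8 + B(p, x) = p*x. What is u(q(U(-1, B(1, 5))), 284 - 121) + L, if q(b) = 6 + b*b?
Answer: 5936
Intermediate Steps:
B(p, x) = -8 + p*x
q(b) = 6 + b²
u(z, S) = 0
L = 5936
u(q(U(-1, B(1, 5))), 284 - 121) + L = 0 + 5936 = 5936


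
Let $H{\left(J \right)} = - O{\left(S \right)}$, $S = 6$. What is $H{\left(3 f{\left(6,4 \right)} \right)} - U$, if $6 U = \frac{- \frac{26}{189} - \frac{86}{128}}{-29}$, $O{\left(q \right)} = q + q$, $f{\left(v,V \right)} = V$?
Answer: $- \frac{25266239}{2104704} \approx -12.005$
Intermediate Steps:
$O{\left(q \right)} = 2 q$
$H{\left(J \right)} = -12$ ($H{\left(J \right)} = - 2 \cdot 6 = \left(-1\right) 12 = -12$)
$U = \frac{9791}{2104704}$ ($U = \frac{\left(- \frac{26}{189} - \frac{86}{128}\right) \frac{1}{-29}}{6} = \frac{\left(\left(-26\right) \frac{1}{189} - \frac{43}{64}\right) \left(- \frac{1}{29}\right)}{6} = \frac{\left(- \frac{26}{189} - \frac{43}{64}\right) \left(- \frac{1}{29}\right)}{6} = \frac{\left(- \frac{9791}{12096}\right) \left(- \frac{1}{29}\right)}{6} = \frac{1}{6} \cdot \frac{9791}{350784} = \frac{9791}{2104704} \approx 0.004652$)
$H{\left(3 f{\left(6,4 \right)} \right)} - U = -12 - \frac{9791}{2104704} = - \frac{25266239}{2104704}$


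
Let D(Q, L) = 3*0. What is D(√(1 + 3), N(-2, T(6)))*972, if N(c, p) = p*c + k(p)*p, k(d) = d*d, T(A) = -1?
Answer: 0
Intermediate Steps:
k(d) = d²
N(c, p) = p³ + c*p (N(c, p) = p*c + p²*p = c*p + p³ = p³ + c*p)
D(Q, L) = 0
D(√(1 + 3), N(-2, T(6)))*972 = 0*972 = 0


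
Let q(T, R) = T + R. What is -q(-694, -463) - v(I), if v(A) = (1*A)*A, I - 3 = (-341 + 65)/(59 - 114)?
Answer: 3305444/3025 ≈ 1092.7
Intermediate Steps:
q(T, R) = R + T
I = 441/55 (I = 3 + (-341 + 65)/(59 - 114) = 3 - 276/(-55) = 3 - 276*(-1/55) = 3 + 276/55 = 441/55 ≈ 8.0182)
v(A) = A**2 (v(A) = A*A = A**2)
-q(-694, -463) - v(I) = -(-463 - 694) - (441/55)**2 = -1*(-1157) - 1*194481/3025 = 1157 - 194481/3025 = 3305444/3025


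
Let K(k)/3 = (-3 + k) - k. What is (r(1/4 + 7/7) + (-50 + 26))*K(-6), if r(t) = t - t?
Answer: 216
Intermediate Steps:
K(k) = -9 (K(k) = 3*((-3 + k) - k) = 3*(-3) = -9)
r(t) = 0
(r(1/4 + 7/7) + (-50 + 26))*K(-6) = (0 + (-50 + 26))*(-9) = (0 - 24)*(-9) = -24*(-9) = 216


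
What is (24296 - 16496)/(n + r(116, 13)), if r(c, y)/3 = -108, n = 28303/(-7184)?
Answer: -56035200/2355919 ≈ -23.785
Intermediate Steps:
n = -28303/7184 (n = 28303*(-1/7184) = -28303/7184 ≈ -3.9397)
r(c, y) = -324 (r(c, y) = 3*(-108) = -324)
(24296 - 16496)/(n + r(116, 13)) = (24296 - 16496)/(-28303/7184 - 324) = 7800/(-2355919/7184) = 7800*(-7184/2355919) = -56035200/2355919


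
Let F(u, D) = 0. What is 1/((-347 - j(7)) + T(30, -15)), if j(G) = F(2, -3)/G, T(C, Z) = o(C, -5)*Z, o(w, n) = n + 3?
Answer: -1/317 ≈ -0.0031546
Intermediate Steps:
o(w, n) = 3 + n
T(C, Z) = -2*Z (T(C, Z) = (3 - 5)*Z = -2*Z)
j(G) = 0 (j(G) = 0/G = 0)
1/((-347 - j(7)) + T(30, -15)) = 1/((-347 - 1*0) - 2*(-15)) = 1/((-347 + 0) + 30) = 1/(-347 + 30) = 1/(-317) = -1/317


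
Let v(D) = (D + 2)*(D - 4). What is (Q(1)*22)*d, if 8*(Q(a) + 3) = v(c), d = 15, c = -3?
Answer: -2805/4 ≈ -701.25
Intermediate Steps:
v(D) = (-4 + D)*(2 + D) (v(D) = (2 + D)*(-4 + D) = (-4 + D)*(2 + D))
Q(a) = -17/8 (Q(a) = -3 + (-8 + (-3)² - 2*(-3))/8 = -3 + (-8 + 9 + 6)/8 = -3 + (⅛)*7 = -3 + 7/8 = -17/8)
(Q(1)*22)*d = -17/8*22*15 = -187/4*15 = -2805/4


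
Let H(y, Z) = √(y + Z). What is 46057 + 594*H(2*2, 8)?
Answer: 46057 + 1188*√3 ≈ 48115.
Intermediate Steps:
H(y, Z) = √(Z + y)
46057 + 594*H(2*2, 8) = 46057 + 594*√(8 + 2*2) = 46057 + 594*√(8 + 4) = 46057 + 594*√12 = 46057 + 594*(2*√3) = 46057 + 1188*√3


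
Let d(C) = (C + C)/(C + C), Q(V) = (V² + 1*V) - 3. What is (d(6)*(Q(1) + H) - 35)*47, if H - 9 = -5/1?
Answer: -1504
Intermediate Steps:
Q(V) = -3 + V + V² (Q(V) = (V² + V) - 3 = (V + V²) - 3 = -3 + V + V²)
d(C) = 1 (d(C) = (2*C)/((2*C)) = (2*C)*(1/(2*C)) = 1)
H = 4 (H = 9 - 5/1 = 9 - 5*1 = 9 - 5 = 4)
(d(6)*(Q(1) + H) - 35)*47 = (1*((-3 + 1 + 1²) + 4) - 35)*47 = (1*((-3 + 1 + 1) + 4) - 35)*47 = (1*(-1 + 4) - 35)*47 = (1*3 - 35)*47 = (3 - 35)*47 = -32*47 = -1504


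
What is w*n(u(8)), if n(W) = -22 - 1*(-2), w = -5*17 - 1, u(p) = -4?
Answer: 1720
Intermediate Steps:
w = -86 (w = -85 - 1 = -86)
n(W) = -20 (n(W) = -22 + 2 = -20)
w*n(u(8)) = -86*(-20) = 1720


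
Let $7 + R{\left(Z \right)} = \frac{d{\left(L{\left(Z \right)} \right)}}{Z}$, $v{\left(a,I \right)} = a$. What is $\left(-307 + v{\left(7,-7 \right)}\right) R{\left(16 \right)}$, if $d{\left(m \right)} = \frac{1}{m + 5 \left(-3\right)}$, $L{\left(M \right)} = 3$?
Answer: $\frac{33625}{16} \approx 2101.6$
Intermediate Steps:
$d{\left(m \right)} = \frac{1}{-15 + m}$ ($d{\left(m \right)} = \frac{1}{m - 15} = \frac{1}{-15 + m}$)
$R{\left(Z \right)} = -7 - \frac{1}{12 Z}$ ($R{\left(Z \right)} = -7 + \frac{1}{\left(-15 + 3\right) Z} = -7 + \frac{1}{\left(-12\right) Z} = -7 - \frac{1}{12 Z}$)
$\left(-307 + v{\left(7,-7 \right)}\right) R{\left(16 \right)} = \left(-307 + 7\right) \left(-7 - \frac{1}{12 \cdot 16}\right) = - 300 \left(-7 - \frac{1}{192}\right) = \left(-300\right) \left(- \frac{1345}{192}\right) = \frac{33625}{16}$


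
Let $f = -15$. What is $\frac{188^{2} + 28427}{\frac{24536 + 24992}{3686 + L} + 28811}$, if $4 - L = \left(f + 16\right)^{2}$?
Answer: $\frac{235251219}{106333307} \approx 2.2124$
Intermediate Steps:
$L = 3$ ($L = 4 - \left(-15 + 16\right)^{2} = 4 - 1^{2} = 4 - 1 = 3$)
$\frac{188^{2} + 28427}{\frac{24536 + 24992}{3686 + L} + 28811} = \frac{188^{2} + 28427}{\frac{24536 + 24992}{3686 + 3} + 28811} = \frac{35344 + 28427}{\frac{49528}{3689} + 28811} = \frac{63771}{49528 \cdot \frac{1}{3689} + 28811} = \frac{63771}{\frac{49528}{3689} + 28811} = \frac{63771}{\frac{106333307}{3689}} = 63771 \cdot \frac{3689}{106333307} = \frac{235251219}{106333307}$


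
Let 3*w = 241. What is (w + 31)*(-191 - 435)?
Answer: -209084/3 ≈ -69695.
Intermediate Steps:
w = 241/3 (w = (⅓)*241 = 241/3 ≈ 80.333)
(w + 31)*(-191 - 435) = (241/3 + 31)*(-191 - 435) = (334/3)*(-626) = -209084/3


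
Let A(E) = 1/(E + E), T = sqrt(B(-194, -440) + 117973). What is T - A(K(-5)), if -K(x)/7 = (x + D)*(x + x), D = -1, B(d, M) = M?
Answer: 1/840 + sqrt(117533) ≈ 342.83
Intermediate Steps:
K(x) = -14*x*(-1 + x) (K(x) = -7*(x - 1)*(x + x) = -7*(-1 + x)*2*x = -14*x*(-1 + x))
T = sqrt(117533) (T = sqrt(-440 + 117973) = sqrt(117533) ≈ 342.83)
A(E) = 1/(2*E)
T - A(K(-5)) = sqrt(117533) - 1/(2*(14*(-5)*(1 - 1*(-5)))) = sqrt(117533) - 1/(2*(14*(-5)*(1 + 5))) = sqrt(117533) - 1/(2*(14*(-5)*6)) = sqrt(117533) - 1/(2*(-420)) = sqrt(117533) - (-1)/(2*420) = sqrt(117533) - 1*(-1/840) = sqrt(117533) + 1/840 = 1/840 + sqrt(117533)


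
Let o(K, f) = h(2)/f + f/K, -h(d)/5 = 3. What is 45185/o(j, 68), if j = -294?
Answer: -451669260/4517 ≈ -99993.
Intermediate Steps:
h(d) = -15 (h(d) = -5*3 = -15)
o(K, f) = -15/f + f/K
45185/o(j, 68) = 45185/(-15/68 + 68/(-294)) = 45185/(-15*1/68 + 68*(-1/294)) = 45185/(-15/68 - 34/147) = 45185/(-4517/9996) = 45185*(-9996/4517) = -451669260/4517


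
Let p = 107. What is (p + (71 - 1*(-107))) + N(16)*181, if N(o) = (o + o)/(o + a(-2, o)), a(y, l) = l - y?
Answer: 7741/17 ≈ 455.35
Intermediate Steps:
N(o) = 2*o/(2 + 2*o) (N(o) = (o + o)/(o + (o - 1*(-2))) = (2*o)/(o + (o + 2)) = (2*o)/(o + (2 + o)) = (2*o)/(2 + 2*o) = 2*o/(2 + 2*o))
(p + (71 - 1*(-107))) + N(16)*181 = (107 + (71 - 1*(-107))) + (16/(1 + 16))*181 = (107 + (71 + 107)) + (16/17)*181 = (107 + 178) + (16*(1/17))*181 = 285 + (16/17)*181 = 285 + 2896/17 = 7741/17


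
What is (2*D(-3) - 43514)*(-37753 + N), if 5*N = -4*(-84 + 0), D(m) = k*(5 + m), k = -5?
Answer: 8203068086/5 ≈ 1.6406e+9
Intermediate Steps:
D(m) = -25 - 5*m (D(m) = -5*(5 + m) = -25 - 5*m)
N = 336/5 (N = (-4*(-84 + 0))/5 = (-4*(-84))/5 = (⅕)*336 = 336/5 ≈ 67.200)
(2*D(-3) - 43514)*(-37753 + N) = (2*(-25 - 5*(-3)) - 43514)*(-37753 + 336/5) = (2*(-25 + 15) - 43514)*(-188429/5) = (2*(-10) - 43514)*(-188429/5) = (-20 - 43514)*(-188429/5) = -43534*(-188429/5) = 8203068086/5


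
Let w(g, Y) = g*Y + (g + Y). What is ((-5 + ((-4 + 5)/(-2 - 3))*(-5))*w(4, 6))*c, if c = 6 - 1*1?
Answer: -680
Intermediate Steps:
w(g, Y) = Y + g + Y*g (w(g, Y) = Y*g + (Y + g) = Y + g + Y*g)
c = 5 (c = 6 - 1 = 5)
((-5 + ((-4 + 5)/(-2 - 3))*(-5))*w(4, 6))*c = ((-5 + ((-4 + 5)/(-2 - 3))*(-5))*(6 + 4 + 6*4))*5 = ((-5 + (1/(-5))*(-5))*(6 + 4 + 24))*5 = ((-5 + (1*(-⅕))*(-5))*34)*5 = ((-5 - ⅕*(-5))*34)*5 = ((-5 + 1)*34)*5 = -4*34*5 = -136*5 = -680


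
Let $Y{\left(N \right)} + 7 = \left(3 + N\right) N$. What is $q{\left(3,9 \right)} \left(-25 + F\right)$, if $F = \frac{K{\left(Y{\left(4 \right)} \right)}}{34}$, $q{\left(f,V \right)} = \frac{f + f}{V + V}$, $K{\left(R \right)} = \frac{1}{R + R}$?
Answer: $- \frac{35699}{4284} \approx -8.3331$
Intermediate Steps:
$Y{\left(N \right)} = -7 + N \left(3 + N\right)$ ($Y{\left(N \right)} = -7 + \left(3 + N\right) N = -7 + N \left(3 + N\right)$)
$K{\left(R \right)} = \frac{1}{2 R}$
$q{\left(f,V \right)} = \frac{f}{V}$ ($q{\left(f,V \right)} = \frac{2 f}{2 V} = 2 f \frac{1}{2 V} = \frac{f}{V}$)
$F = \frac{1}{1428}$ ($F = \frac{\frac{1}{2} \frac{1}{-7 + 4^{2} + 3 \cdot 4}}{34} = \frac{1}{2 \left(-7 + 16 + 12\right)} \frac{1}{34} = \frac{1}{2 \cdot 21} \cdot \frac{1}{34} = \frac{1}{2} \cdot \frac{1}{21} \cdot \frac{1}{34} = \frac{1}{42} \cdot \frac{1}{34} = \frac{1}{1428} \approx 0.00070028$)
$q{\left(3,9 \right)} \left(-25 + F\right) = \frac{3}{9} \left(-25 + \frac{1}{1428}\right) = 3 \cdot \frac{1}{9} \left(- \frac{35699}{1428}\right) = \frac{1}{3} \left(- \frac{35699}{1428}\right) = - \frac{35699}{4284}$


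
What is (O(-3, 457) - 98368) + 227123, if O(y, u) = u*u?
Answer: 337604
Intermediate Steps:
O(y, u) = u²
(O(-3, 457) - 98368) + 227123 = (457² - 98368) + 227123 = (208849 - 98368) + 227123 = 110481 + 227123 = 337604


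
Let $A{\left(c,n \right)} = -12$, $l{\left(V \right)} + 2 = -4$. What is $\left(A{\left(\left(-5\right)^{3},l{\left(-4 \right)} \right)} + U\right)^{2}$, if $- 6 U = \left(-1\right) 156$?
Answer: $196$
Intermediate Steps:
$l{\left(V \right)} = -6$ ($l{\left(V \right)} = -2 - 4 = -6$)
$U = 26$ ($U = - \frac{\left(-1\right) 156}{6} = \left(- \frac{1}{6}\right) \left(-156\right) = 26$)
$\left(A{\left(\left(-5\right)^{3},l{\left(-4 \right)} \right)} + U\right)^{2} = \left(-12 + 26\right)^{2} = 14^{2} = 196$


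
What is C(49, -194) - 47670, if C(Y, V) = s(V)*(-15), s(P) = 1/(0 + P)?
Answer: -9247965/194 ≈ -47670.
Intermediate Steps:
s(P) = 1/P
C(Y, V) = -15/V
C(49, -194) - 47670 = -15/(-194) - 47670 = -15*(-1/194) - 47670 = 15/194 - 47670 = -9247965/194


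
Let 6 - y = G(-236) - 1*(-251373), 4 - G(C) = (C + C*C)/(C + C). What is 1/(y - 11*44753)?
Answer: -2/1487543 ≈ -1.3445e-6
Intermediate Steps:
G(C) = 4 - (C + C**2)/(2*C) (G(C) = 4 - (C + C*C)/(C + C) = 4 - (C + C**2)/(2*C))
y = -502977/2 (y = 6 - ((7/2 - 1/2*(-236)) - 1*(-251373)) = 6 - ((7/2 + 118) + 251373) = 6 - (243/2 + 251373) = 6 - 1*502989/2 = 6 - 502989/2 = -502977/2 ≈ -2.5149e+5)
1/(y - 11*44753) = 1/(-502977/2 - 11*44753) = 1/(-502977/2 - 492283) = 1/(-1487543/2) = -2/1487543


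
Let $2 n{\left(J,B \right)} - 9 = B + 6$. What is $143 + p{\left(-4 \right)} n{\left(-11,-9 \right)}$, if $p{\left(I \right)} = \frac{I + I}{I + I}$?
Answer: $146$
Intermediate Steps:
$n{\left(J,B \right)} = \frac{15}{2} + \frac{B}{2}$ ($n{\left(J,B \right)} = \frac{9}{2} + \frac{B + 6}{2} = \frac{9}{2} + \frac{6 + B}{2} = \frac{9}{2} + \left(3 + \frac{B}{2}\right) = \frac{15}{2} + \frac{B}{2}$)
$p{\left(I \right)} = 1$ ($p{\left(I \right)} = \frac{2 I}{2 I} = 2 I \frac{1}{2 I} = 1$)
$143 + p{\left(-4 \right)} n{\left(-11,-9 \right)} = 143 + 1 \left(\frac{15}{2} + \frac{1}{2} \left(-9\right)\right) = 143 + 1 \left(\frac{15}{2} - \frac{9}{2}\right) = 143 + 1 \cdot 3 = 143 + 3 = 146$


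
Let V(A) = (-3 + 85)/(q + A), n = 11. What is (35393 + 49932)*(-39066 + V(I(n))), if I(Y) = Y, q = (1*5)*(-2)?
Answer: -3326309800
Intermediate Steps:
q = -10 (q = 5*(-2) = -10)
V(A) = 82/(-10 + A) (V(A) = (-3 + 85)/(-10 + A) = 82/(-10 + A))
(35393 + 49932)*(-39066 + V(I(n))) = (35393 + 49932)*(-39066 + 82/(-10 + 11)) = 85325*(-39066 + 82/1) = 85325*(-39066 + 82*1) = 85325*(-39066 + 82) = 85325*(-38984) = -3326309800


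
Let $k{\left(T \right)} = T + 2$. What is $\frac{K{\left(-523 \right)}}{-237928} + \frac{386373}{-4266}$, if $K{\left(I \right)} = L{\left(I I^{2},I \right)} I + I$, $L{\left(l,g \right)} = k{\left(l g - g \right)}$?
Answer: $\frac{27821324960219527}{169166808} \approx 1.6446 \cdot 10^{8}$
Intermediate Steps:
$k{\left(T \right)} = 2 + T$
$L{\left(l,g \right)} = 2 - g + g l$ ($L{\left(l,g \right)} = 2 + \left(l g - g\right) = 2 + \left(g l - g\right) = 2 + \left(- g + g l\right) = 2 - g + g l$)
$K{\left(I \right)} = I + I \left(2 + I \left(-1 + I^{3}\right)\right)$ ($K{\left(I \right)} = \left(2 + I \left(-1 + I I^{2}\right)\right) I + I = \left(2 + I \left(-1 + I^{3}\right)\right) I + I = I \left(2 + I \left(-1 + I^{3}\right)\right) + I = I + I \left(2 + I \left(-1 + I^{3}\right)\right)$)
$\frac{K{\left(-523 \right)}}{-237928} + \frac{386373}{-4266} = \frac{\left(-523\right) \left(3 + \left(-523\right)^{4} - -523\right)}{-237928} + \frac{386373}{-4266} = - 523 \left(3 + 74818113841 + 523\right) \left(- \frac{1}{237928}\right) + 386373 \left(- \frac{1}{4266}\right) = \left(-523\right) 74818114367 \left(- \frac{1}{237928}\right) - \frac{128791}{1422} = \left(-39129873813941\right) \left(- \frac{1}{237928}\right) - \frac{128791}{1422} = \frac{39129873813941}{237928} - \frac{128791}{1422} = \frac{27821324960219527}{169166808}$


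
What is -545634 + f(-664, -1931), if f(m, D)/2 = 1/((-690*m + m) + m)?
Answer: -124631535743/228416 ≈ -5.4563e+5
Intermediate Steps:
f(m, D) = -1/(344*m) (f(m, D) = 2/((-690*m + m) + m) = 2/(-689*m + m) = 2/((-688*m)) = 2*(-1/(688*m)) = -1/(344*m))
-545634 + f(-664, -1931) = -545634 - 1/344/(-664) = -545634 - 1/344*(-1/664) = -545634 + 1/228416 = -124631535743/228416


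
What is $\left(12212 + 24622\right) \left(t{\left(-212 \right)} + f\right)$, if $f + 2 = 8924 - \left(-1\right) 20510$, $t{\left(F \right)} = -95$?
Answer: $1080599058$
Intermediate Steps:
$f = 29432$ ($f = -2 - \left(-8924 - 20510\right) = -2 + \left(8924 - -20510\right) = -2 + \left(8924 + 20510\right) = -2 + 29434 = 29432$)
$\left(12212 + 24622\right) \left(t{\left(-212 \right)} + f\right) = \left(12212 + 24622\right) \left(-95 + 29432\right) = 36834 \cdot 29337 = 1080599058$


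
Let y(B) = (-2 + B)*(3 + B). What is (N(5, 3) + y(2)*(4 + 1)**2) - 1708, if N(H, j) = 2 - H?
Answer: -1711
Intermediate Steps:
(N(5, 3) + y(2)*(4 + 1)**2) - 1708 = ((2 - 1*5) + (-6 + 2 + 2**2)*(4 + 1)**2) - 1708 = ((2 - 5) + (-6 + 2 + 4)*5**2) - 1708 = (-3 + 0*25) - 1708 = (-3 + 0) - 1708 = -3 - 1708 = -1711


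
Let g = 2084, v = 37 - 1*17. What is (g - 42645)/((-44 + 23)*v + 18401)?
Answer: -40561/17981 ≈ -2.2558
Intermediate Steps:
v = 20 (v = 37 - 17 = 20)
(g - 42645)/((-44 + 23)*v + 18401) = (2084 - 42645)/((-44 + 23)*20 + 18401) = -40561/(-21*20 + 18401) = -40561/(-420 + 18401) = -40561/17981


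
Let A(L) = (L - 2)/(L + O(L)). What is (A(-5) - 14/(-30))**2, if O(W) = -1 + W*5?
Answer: 103684/216225 ≈ 0.47952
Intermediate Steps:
O(W) = -1 + 5*W
A(L) = (-2 + L)/(-1 + 6*L) (A(L) = (L - 2)/(L + (-1 + 5*L)) = (-2 + L)/(-1 + 6*L))
(A(-5) - 14/(-30))**2 = ((-2 - 5)/(-1 + 6*(-5)) - 14/(-30))**2 = (-7/(-1 - 30) - 14*(-1/30))**2 = (-7/(-31) + 7/15)**2 = (-1/31*(-7) + 7/15)**2 = (7/31 + 7/15)**2 = (322/465)**2 = 103684/216225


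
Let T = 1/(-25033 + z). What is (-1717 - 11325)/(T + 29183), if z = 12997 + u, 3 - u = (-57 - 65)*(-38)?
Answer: -108698549/243225713 ≈ -0.44690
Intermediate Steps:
u = -4633 (u = 3 - (-57 - 65)*(-38) = 3 - (-122)*(-38) = 3 - 1*4636 = 3 - 4636 = -4633)
z = 8364 (z = 12997 - 4633 = 8364)
T = -1/16669 (T = 1/(-25033 + 8364) = 1/(-16669) = -1/16669 ≈ -5.9992e-5)
(-1717 - 11325)/(T + 29183) = (-1717 - 11325)/(-1/16669 + 29183) = -13042/486451426/16669 = -13042*16669/486451426 = -108698549/243225713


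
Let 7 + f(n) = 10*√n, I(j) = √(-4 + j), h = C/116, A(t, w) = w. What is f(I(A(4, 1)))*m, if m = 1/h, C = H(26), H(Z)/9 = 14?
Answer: -58/9 + 580*3^(¼)*√I/63 ≈ 2.123 + 8.5675*I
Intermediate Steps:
H(Z) = 126 (H(Z) = 9*14 = 126)
C = 126
h = 63/58 (h = 126/116 = 126*(1/116) = 63/58 ≈ 1.0862)
f(n) = -7 + 10*√n
m = 58/63 (m = 1/(63/58) = 58/63 ≈ 0.92064)
f(I(A(4, 1)))*m = (-7 + 10*√(√(-4 + 1)))*(58/63) = (-7 + 10*√(√(-3)))*(58/63) = (-7 + 10*√(I*√3))*(58/63) = (-7 + 10*(3^(¼)*√I))*(58/63) = (-7 + 10*3^(¼)*√I)*(58/63) = -58/9 + 580*3^(¼)*√I/63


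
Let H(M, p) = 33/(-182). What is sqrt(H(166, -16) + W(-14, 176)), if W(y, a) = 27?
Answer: sqrt(888342)/182 ≈ 5.1787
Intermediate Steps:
H(M, p) = -33/182 (H(M, p) = 33*(-1/182) = -33/182)
sqrt(H(166, -16) + W(-14, 176)) = sqrt(-33/182 + 27) = sqrt(4881/182) = sqrt(888342)/182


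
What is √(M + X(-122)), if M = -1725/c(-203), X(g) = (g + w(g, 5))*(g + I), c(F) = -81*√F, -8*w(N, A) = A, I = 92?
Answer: √(49117625235 - 1400700*I*√203)/3654 ≈ 60.653 - 0.012322*I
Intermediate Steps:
w(N, A) = -A/8
X(g) = (92 + g)*(-5/8 + g) (X(g) = (g - ⅛*5)*(g + 92) = (g - 5/8)*(92 + g) = (-5/8 + g)*(92 + g) = (92 + g)*(-5/8 + g))
M = -575*I*√203/5481 (M = -1725*I*√203/16443 = -575*I*√203/5481 ≈ -1.4947*I)
√(M + X(-122)) = √(-575*I*√203/5481 + (-115/2 + (-122)² + (731/8)*(-122))) = √(-575*I*√203/5481 + (-115/2 + 14884 - 44591/4)) = √(-575*I*√203/5481 + 14715/4) = √(14715/4 - 575*I*√203/5481)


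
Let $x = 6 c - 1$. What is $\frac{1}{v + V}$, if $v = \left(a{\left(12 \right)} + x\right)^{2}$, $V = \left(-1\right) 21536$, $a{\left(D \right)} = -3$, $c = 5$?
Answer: $- \frac{1}{20860} \approx -4.7939 \cdot 10^{-5}$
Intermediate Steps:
$x = 29$ ($x = 6 \cdot 5 - 1 = 30 - 1 = 29$)
$V = -21536$
$v = 676$ ($v = \left(-3 + 29\right)^{2} = 26^{2} = 676$)
$\frac{1}{v + V} = \frac{1}{676 - 21536} = \frac{1}{-20860} = - \frac{1}{20860}$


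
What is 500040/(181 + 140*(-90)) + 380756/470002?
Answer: -115145595658/2918477419 ≈ -39.454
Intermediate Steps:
500040/(181 + 140*(-90)) + 380756/470002 = 500040/(181 - 12600) + 380756*(1/470002) = 500040/(-12419) + 190378/235001 = 500040*(-1/12419) + 190378/235001 = -500040/12419 + 190378/235001 = -115145595658/2918477419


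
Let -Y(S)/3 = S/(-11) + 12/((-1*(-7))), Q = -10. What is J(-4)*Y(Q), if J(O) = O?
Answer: 2424/77 ≈ 31.481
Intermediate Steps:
Y(S) = -36/7 + 3*S/11 (Y(S) = -3*(S/(-11) + 12/((-1*(-7)))) = -3*(S*(-1/11) + 12/7) = -3*(-S/11 + 12*(⅐)) = -3*(-S/11 + 12/7) = -3*(12/7 - S/11) = -36/7 + 3*S/11)
J(-4)*Y(Q) = -4*(-36/7 + (3/11)*(-10)) = -4*(-36/7 - 30/11) = -4*(-606/77) = 2424/77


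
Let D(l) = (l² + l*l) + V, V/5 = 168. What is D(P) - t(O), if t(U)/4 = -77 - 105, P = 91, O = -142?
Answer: 18130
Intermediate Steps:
V = 840 (V = 5*168 = 840)
D(l) = 840 + 2*l² (D(l) = (l² + l*l) + 840 = (l² + l²) + 840 = 2*l² + 840 = 840 + 2*l²)
t(U) = -728 (t(U) = 4*(-77 - 105) = 4*(-182) = -728)
D(P) - t(O) = (840 + 2*91²) - 1*(-728) = (840 + 2*8281) + 728 = (840 + 16562) + 728 = 17402 + 728 = 18130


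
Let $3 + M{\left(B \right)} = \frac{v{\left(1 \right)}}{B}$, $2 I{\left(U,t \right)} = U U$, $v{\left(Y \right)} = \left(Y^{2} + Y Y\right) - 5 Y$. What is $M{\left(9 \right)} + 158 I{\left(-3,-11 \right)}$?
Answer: $\frac{2123}{3} \approx 707.67$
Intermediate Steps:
$v{\left(Y \right)} = - 5 Y + 2 Y^{2}$ ($v{\left(Y \right)} = \left(Y^{2} + Y^{2}\right) - 5 Y = 2 Y^{2} - 5 Y = - 5 Y + 2 Y^{2}$)
$I{\left(U,t \right)} = \frac{U^{2}}{2}$ ($I{\left(U,t \right)} = \frac{U U}{2} = \frac{U^{2}}{2}$)
$M{\left(B \right)} = -3 - \frac{3}{B}$ ($M{\left(B \right)} = -3 + \frac{1 \left(-5 + 2 \cdot 1\right)}{B} = -3 + \frac{1 \left(-5 + 2\right)}{B} = -3 + \frac{1 \left(-3\right)}{B} = -3 - \frac{3}{B}$)
$M{\left(9 \right)} + 158 I{\left(-3,-11 \right)} = \left(-3 - \frac{3}{9}\right) + 158 \frac{\left(-3\right)^{2}}{2} = \left(-3 - \frac{1}{3}\right) + 158 \cdot \frac{1}{2} \cdot 9 = \left(-3 - \frac{1}{3}\right) + 158 \cdot \frac{9}{2} = - \frac{10}{3} + 711 = \frac{2123}{3}$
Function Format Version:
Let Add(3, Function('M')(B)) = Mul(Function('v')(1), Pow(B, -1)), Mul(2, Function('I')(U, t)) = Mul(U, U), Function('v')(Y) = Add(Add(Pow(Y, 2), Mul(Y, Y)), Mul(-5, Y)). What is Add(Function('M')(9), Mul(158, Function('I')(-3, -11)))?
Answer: Rational(2123, 3) ≈ 707.67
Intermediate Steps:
Function('v')(Y) = Add(Mul(-5, Y), Mul(2, Pow(Y, 2))) (Function('v')(Y) = Add(Add(Pow(Y, 2), Pow(Y, 2)), Mul(-5, Y)) = Add(Mul(2, Pow(Y, 2)), Mul(-5, Y)) = Add(Mul(-5, Y), Mul(2, Pow(Y, 2))))
Function('I')(U, t) = Mul(Rational(1, 2), Pow(U, 2)) (Function('I')(U, t) = Mul(Rational(1, 2), Mul(U, U)) = Mul(Rational(1, 2), Pow(U, 2)))
Function('M')(B) = Add(-3, Mul(-3, Pow(B, -1))) (Function('M')(B) = Add(-3, Mul(Mul(1, Add(-5, Mul(2, 1))), Pow(B, -1))) = Add(-3, Mul(Mul(1, Add(-5, 2)), Pow(B, -1))) = Add(-3, Mul(Mul(1, -3), Pow(B, -1))) = Add(-3, Mul(-3, Pow(B, -1))))
Add(Function('M')(9), Mul(158, Function('I')(-3, -11))) = Add(Add(-3, Mul(-3, Pow(9, -1))), Mul(158, Mul(Rational(1, 2), Pow(-3, 2)))) = Add(Add(-3, Mul(-3, Rational(1, 9))), Mul(158, Mul(Rational(1, 2), 9))) = Add(Add(-3, Rational(-1, 3)), Mul(158, Rational(9, 2))) = Add(Rational(-10, 3), 711) = Rational(2123, 3)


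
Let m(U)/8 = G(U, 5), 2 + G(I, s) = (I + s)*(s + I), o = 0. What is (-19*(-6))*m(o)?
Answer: 20976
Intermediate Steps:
G(I, s) = -2 + (I + s)**2 (G(I, s) = -2 + (I + s)*(s + I) = -2 + (I + s)*(I + s) = -2 + (I + s)**2)
m(U) = -16 + 8*(5 + U)**2 (m(U) = 8*(-2 + (U + 5)**2) = 8*(-2 + (5 + U)**2) = -16 + 8*(5 + U)**2)
(-19*(-6))*m(o) = (-19*(-6))*(-16 + 8*(5 + 0)**2) = 114*(-16 + 8*5**2) = 114*(-16 + 8*25) = 114*(-16 + 200) = 114*184 = 20976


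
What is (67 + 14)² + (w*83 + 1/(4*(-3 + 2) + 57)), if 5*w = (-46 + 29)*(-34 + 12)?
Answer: 3383896/265 ≈ 12769.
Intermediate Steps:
w = 374/5 (w = ((-46 + 29)*(-34 + 12))/5 = (-17*(-22))/5 = (⅕)*374 = 374/5 ≈ 74.800)
(67 + 14)² + (w*83 + 1/(4*(-3 + 2) + 57)) = (67 + 14)² + ((374/5)*83 + 1/(4*(-3 + 2) + 57)) = 81² + (31042/5 + 1/(4*(-1) + 57)) = 6561 + (31042/5 + 1/(-4 + 57)) = 6561 + (31042/5 + 1/53) = 6561 + 1645231/265 = 3383896/265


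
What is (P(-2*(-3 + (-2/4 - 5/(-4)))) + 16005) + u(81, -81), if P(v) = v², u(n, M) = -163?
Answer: 63449/4 ≈ 15862.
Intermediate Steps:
(P(-2*(-3 + (-2/4 - 5/(-4)))) + 16005) + u(81, -81) = ((-2*(-3 + (-2/4 - 5/(-4))))² + 16005) - 163 = ((-2*(-3 + (-2*¼ - 5*(-¼))))² + 16005) - 163 = ((-2*(-3 + (-½ + 5/4)))² + 16005) - 163 = ((-2*(-3 + ¾))² + 16005) - 163 = ((-2*(-9/4))² + 16005) - 163 = ((9/2)² + 16005) - 163 = (81/4 + 16005) - 163 = 64101/4 - 163 = 63449/4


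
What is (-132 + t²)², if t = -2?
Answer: 16384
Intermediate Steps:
(-132 + t²)² = (-132 + (-2)²)² = (-132 + 4)² = (-128)² = 16384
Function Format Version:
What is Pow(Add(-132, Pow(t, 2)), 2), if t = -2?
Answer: 16384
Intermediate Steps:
Pow(Add(-132, Pow(t, 2)), 2) = Pow(Add(-132, Pow(-2, 2)), 2) = Pow(Add(-132, 4), 2) = Pow(-128, 2) = 16384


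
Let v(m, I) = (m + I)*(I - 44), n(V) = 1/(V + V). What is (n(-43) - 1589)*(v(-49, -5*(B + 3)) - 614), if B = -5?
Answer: -48649180/43 ≈ -1.1314e+6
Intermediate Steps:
n(V) = 1/(2*V)
v(m, I) = (-44 + I)*(I + m) (v(m, I) = (I + m)*(-44 + I) = (-44 + I)*(I + m))
(n(-43) - 1589)*(v(-49, -5*(B + 3)) - 614) = ((½)/(-43) - 1589)*(((-5*(-5 + 3))² - (-220)*(-5 + 3) - 44*(-49) - 5*(-5 + 3)*(-49)) - 614) = ((½)*(-1/43) - 1589)*(((-5*(-2))² - (-220)*(-2) + 2156 - 5*(-2)*(-49)) - 614) = (-1/86 - 1589)*((10² - 44*10 + 2156 + 10*(-49)) - 614) = -136655*((100 - 440 + 2156 - 490) - 614)/86 = -136655*(1326 - 614)/86 = -136655/86*712 = -48649180/43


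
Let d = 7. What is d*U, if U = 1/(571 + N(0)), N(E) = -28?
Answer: 7/543 ≈ 0.012891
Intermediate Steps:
U = 1/543 (U = 1/(571 - 28) = 1/543 ≈ 0.0018416)
d*U = 7*(1/543) = 7/543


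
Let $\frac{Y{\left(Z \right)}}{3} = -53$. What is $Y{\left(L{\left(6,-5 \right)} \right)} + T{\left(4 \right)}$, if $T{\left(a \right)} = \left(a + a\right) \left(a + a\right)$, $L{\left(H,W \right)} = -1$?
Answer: $-95$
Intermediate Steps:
$Y{\left(Z \right)} = -159$ ($Y{\left(Z \right)} = 3 \left(-53\right) = -159$)
$T{\left(a \right)} = 4 a^{2}$ ($T{\left(a \right)} = 2 a 2 a = 4 a^{2}$)
$Y{\left(L{\left(6,-5 \right)} \right)} + T{\left(4 \right)} = -159 + 4 \cdot 4^{2} = -159 + 4 \cdot 16 = -159 + 64 = -95$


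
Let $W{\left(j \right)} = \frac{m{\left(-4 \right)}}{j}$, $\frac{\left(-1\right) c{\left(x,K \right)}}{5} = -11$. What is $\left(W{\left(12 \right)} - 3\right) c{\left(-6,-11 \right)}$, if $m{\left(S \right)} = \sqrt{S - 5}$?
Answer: $-165 + \frac{55 i}{4} \approx -165.0 + 13.75 i$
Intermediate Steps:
$m{\left(S \right)} = \sqrt{-5 + S}$
$c{\left(x,K \right)} = 55$ ($c{\left(x,K \right)} = \left(-5\right) \left(-11\right) = 55$)
$W{\left(j \right)} = \frac{3 i}{j}$ ($W{\left(j \right)} = \frac{\sqrt{-5 - 4}}{j} = \frac{\sqrt{-9}}{j} = \frac{3 i}{j}$)
$\left(W{\left(12 \right)} - 3\right) c{\left(-6,-11 \right)} = \left(\frac{3 i}{12} - 3\right) 55 = \left(3 i \frac{1}{12} - 3\right) 55 = \left(\frac{i}{4} - 3\right) 55 = \left(-3 + \frac{i}{4}\right) 55 = -165 + \frac{55 i}{4}$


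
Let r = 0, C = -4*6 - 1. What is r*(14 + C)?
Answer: 0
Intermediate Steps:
C = -25 (C = -24 - 1 = -25)
r*(14 + C) = 0*(14 - 25) = 0*(-11) = 0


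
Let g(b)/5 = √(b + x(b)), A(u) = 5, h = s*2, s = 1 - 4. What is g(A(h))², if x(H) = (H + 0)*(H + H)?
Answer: 1375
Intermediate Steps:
x(H) = 2*H² (x(H) = H*(2*H) = 2*H²)
s = -3
h = -6 (h = -3*2 = -6)
g(b) = 5*√(b + 2*b²)
g(A(h))² = (5*√(5*(1 + 2*5)))² = (5*√(5*(1 + 10)))² = (5*√(5*11))² = (5*√55)² = 1375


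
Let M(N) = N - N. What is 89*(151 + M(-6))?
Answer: 13439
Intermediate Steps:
M(N) = 0
89*(151 + M(-6)) = 89*(151 + 0) = 89*151 = 13439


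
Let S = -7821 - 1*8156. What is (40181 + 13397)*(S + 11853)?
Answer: -220955672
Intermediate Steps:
S = -15977 (S = -7821 - 8156 = -15977)
(40181 + 13397)*(S + 11853) = (40181 + 13397)*(-15977 + 11853) = 53578*(-4124) = -220955672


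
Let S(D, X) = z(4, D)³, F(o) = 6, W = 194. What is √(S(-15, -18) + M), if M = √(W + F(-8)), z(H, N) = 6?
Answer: √(216 + 10*√2) ≈ 15.170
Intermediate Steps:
S(D, X) = 216 (S(D, X) = 6³ = 216)
M = 10*√2 (M = √(194 + 6) = √200 = 10*√2 ≈ 14.142)
√(S(-15, -18) + M) = √(216 + 10*√2)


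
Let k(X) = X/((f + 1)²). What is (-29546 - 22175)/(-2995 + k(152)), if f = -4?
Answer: 465489/26803 ≈ 17.367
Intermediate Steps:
k(X) = X/9 (k(X) = X/((-4 + 1)²) = X/((-3)²) = X/9)
(-29546 - 22175)/(-2995 + k(152)) = (-29546 - 22175)/(-2995 + (⅑)*152) = -51721/(-2995 + 152/9) = -51721/(-26803/9) = -51721*(-9/26803) = 465489/26803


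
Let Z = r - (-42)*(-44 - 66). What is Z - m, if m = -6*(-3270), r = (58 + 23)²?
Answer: -17679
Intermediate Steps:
r = 6561 (r = 81² = 6561)
m = 19620
Z = 1941 (Z = 6561 - (-42)*(-44 - 66) = 6561 - (-42)*(-110) = 6561 - 1*4620 = 6561 - 4620 = 1941)
Z - m = 1941 - 1*19620 = 1941 - 19620 = -17679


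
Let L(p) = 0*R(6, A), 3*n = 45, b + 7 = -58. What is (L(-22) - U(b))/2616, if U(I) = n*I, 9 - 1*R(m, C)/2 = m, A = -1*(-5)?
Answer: 325/872 ≈ 0.37271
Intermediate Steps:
b = -65 (b = -7 - 58 = -65)
A = 5
n = 15 (n = (⅓)*45 = 15)
R(m, C) = 18 - 2*m
L(p) = 0 (L(p) = 0*(18 - 2*6) = 0*(18 - 12) = 0*6 = 0)
U(I) = 15*I
(L(-22) - U(b))/2616 = (0 - 15*(-65))/2616 = (0 - 1*(-975))*(1/2616) = (0 + 975)*(1/2616) = 975*(1/2616) = 325/872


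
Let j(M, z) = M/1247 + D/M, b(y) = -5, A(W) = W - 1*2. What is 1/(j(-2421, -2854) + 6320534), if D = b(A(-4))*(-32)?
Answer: 3018987/19081603918297 ≈ 1.5821e-7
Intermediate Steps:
A(W) = -2 + W (A(W) = W - 2 = -2 + W)
D = 160 (D = -5*(-32) = 160)
j(M, z) = 160/M + M/1247 (j(M, z) = M/1247 + 160/M = 160/M + M/1247)
1/(j(-2421, -2854) + 6320534) = 1/((160/(-2421) + (1/1247)*(-2421)) + 6320534) = 1/((160*(-1/2421) - 2421/1247) + 6320534) = 1/((-160/2421 - 2421/1247) + 6320534) = 1/(-6060761/3018987 + 6320534) = 1/(19081603918297/3018987) = 3018987/19081603918297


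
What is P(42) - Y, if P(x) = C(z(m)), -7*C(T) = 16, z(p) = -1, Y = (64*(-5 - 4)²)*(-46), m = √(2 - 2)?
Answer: 1669232/7 ≈ 2.3846e+5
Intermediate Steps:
m = 0 (m = √0 = 0)
Y = -238464 (Y = (64*(-9)²)*(-46) = (64*81)*(-46) = 5184*(-46) = -238464)
C(T) = -16/7 (C(T) = -⅐*16 = -16/7)
P(x) = -16/7
P(42) - Y = -16/7 - 1*(-238464) = -16/7 + 238464 = 1669232/7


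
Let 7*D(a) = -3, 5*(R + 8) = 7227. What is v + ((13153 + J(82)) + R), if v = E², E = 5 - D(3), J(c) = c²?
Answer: 5229248/245 ≈ 21344.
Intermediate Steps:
R = 7187/5 (R = -8 + (⅕)*7227 = -8 + 7227/5 = 7187/5 ≈ 1437.4)
D(a) = -3/7 (D(a) = (⅐)*(-3) = -3/7)
E = 38/7 (E = 5 - 1*(-3/7) = 5 + 3/7 = 38/7 ≈ 5.4286)
v = 1444/49 (v = (38/7)² = 1444/49 ≈ 29.469)
v + ((13153 + J(82)) + R) = 1444/49 + ((13153 + 82²) + 7187/5) = 1444/49 + ((13153 + 6724) + 7187/5) = 1444/49 + (19877 + 7187/5) = 1444/49 + 106572/5 = 5229248/245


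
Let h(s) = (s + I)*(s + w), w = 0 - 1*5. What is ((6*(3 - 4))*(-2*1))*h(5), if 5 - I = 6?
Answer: 0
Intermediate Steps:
I = -1 (I = 5 - 1*6 = 5 - 6 = -1)
w = -5 (w = 0 - 5 = -5)
h(s) = (-1 + s)*(-5 + s) (h(s) = (s - 1)*(s - 5) = (-1 + s)*(-5 + s))
((6*(3 - 4))*(-2*1))*h(5) = ((6*(3 - 4))*(-2*1))*(5 + 5² - 6*5) = ((6*(-1))*(-2))*(5 + 25 - 30) = -6*(-2)*0 = 12*0 = 0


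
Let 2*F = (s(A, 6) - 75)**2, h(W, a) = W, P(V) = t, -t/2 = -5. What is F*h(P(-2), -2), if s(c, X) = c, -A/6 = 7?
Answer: 68445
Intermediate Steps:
A = -42 (A = -6*7 = -42)
t = 10 (t = -2*(-5) = 10)
P(V) = 10
F = 13689/2 (F = (-42 - 75)**2/2 = (1/2)*(-117)**2 = (1/2)*13689 = 13689/2 ≈ 6844.5)
F*h(P(-2), -2) = (13689/2)*10 = 68445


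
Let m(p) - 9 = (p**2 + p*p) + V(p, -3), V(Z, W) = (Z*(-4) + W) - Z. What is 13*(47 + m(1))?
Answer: 650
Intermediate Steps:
V(Z, W) = W - 5*Z (V(Z, W) = (-4*Z + W) - Z = (W - 4*Z) - Z = W - 5*Z)
m(p) = 6 - 5*p + 2*p**2 (m(p) = 9 + ((p**2 + p*p) + (-3 - 5*p)) = 9 + ((p**2 + p**2) + (-3 - 5*p)) = 9 + (2*p**2 + (-3 - 5*p)) = 9 + (-3 - 5*p + 2*p**2) = 6 - 5*p + 2*p**2)
13*(47 + m(1)) = 13*(47 + (6 - 5*1 + 2*1**2)) = 13*(47 + (6 - 5 + 2*1)) = 13*(47 + (6 - 5 + 2)) = 13*(47 + 3) = 13*50 = 650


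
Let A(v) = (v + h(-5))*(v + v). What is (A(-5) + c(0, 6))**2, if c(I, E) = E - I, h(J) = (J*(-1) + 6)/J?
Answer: 6084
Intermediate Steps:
h(J) = (6 - J)/J (h(J) = (-J + 6)/J = (6 - J)/J)
A(v) = 2*v*(-11/5 + v) (A(v) = (v + (6 - 1*(-5))/(-5))*(v + v) = (v - (6 + 5)/5)*(2*v) = (v - 1/5*11)*(2*v) = (v - 11/5)*(2*v) = (-11/5 + v)*(2*v) = 2*v*(-11/5 + v))
(A(-5) + c(0, 6))**2 = ((2/5)*(-5)*(-11 + 5*(-5)) + (6 - 1*0))**2 = ((2/5)*(-5)*(-11 - 25) + (6 + 0))**2 = ((2/5)*(-5)*(-36) + 6)**2 = (72 + 6)**2 = 78**2 = 6084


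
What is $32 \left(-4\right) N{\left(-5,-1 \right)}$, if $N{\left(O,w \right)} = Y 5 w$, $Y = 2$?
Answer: $1280$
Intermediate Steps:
$N{\left(O,w \right)} = 10 w$ ($N{\left(O,w \right)} = 2 \cdot 5 w = 10 w$)
$32 \left(-4\right) N{\left(-5,-1 \right)} = 32 \left(-4\right) 10 \left(-1\right) = \left(-128\right) \left(-10\right) = 1280$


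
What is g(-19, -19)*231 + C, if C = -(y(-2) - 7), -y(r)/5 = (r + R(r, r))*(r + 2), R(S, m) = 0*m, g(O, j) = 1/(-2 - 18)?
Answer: -91/20 ≈ -4.5500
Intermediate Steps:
g(O, j) = -1/20 (g(O, j) = 1/(-20) = -1/20)
R(S, m) = 0
y(r) = -5*r*(2 + r) (y(r) = -5*(r + 0)*(r + 2) = -5*r*(2 + r))
C = 7 (C = -(5*(-2)*(-2 - 1*(-2)) - 7) = -(5*(-2)*(-2 + 2) - 7) = -(5*(-2)*0 - 7) = -(0 - 7) = -1*(-7) = 7)
g(-19, -19)*231 + C = -1/20*231 + 7 = -231/20 + 7 = -91/20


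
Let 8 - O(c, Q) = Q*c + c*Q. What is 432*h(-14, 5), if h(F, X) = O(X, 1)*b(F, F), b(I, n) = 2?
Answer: -1728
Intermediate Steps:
O(c, Q) = 8 - 2*Q*c (O(c, Q) = 8 - (Q*c + c*Q) = 8 - (Q*c + Q*c) = 8 - 2*Q*c)
h(F, X) = 16 - 4*X (h(F, X) = (8 - 2*1*X)*2 = (8 - 2*X)*2 = 16 - 4*X)
432*h(-14, 5) = 432*(16 - 4*5) = 432*(16 - 20) = 432*(-4) = -1728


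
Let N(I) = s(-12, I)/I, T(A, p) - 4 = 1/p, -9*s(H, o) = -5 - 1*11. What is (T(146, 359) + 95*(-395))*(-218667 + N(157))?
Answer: 4161924589955290/507267 ≈ 8.2046e+9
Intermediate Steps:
s(H, o) = 16/9 (s(H, o) = -(-5 - 1*11)/9 = -(-5 - 11)/9 = -1/9*(-16) = 16/9)
T(A, p) = 4 + 1/p
N(I) = 16/(9*I)
(T(146, 359) + 95*(-395))*(-218667 + N(157)) = ((4 + 1/359) + 95*(-395))*(-218667 + (16/9)/157) = ((4 + 1/359) - 37525)*(-218667 + (16/9)*(1/157)) = (1437/359 - 37525)*(-218667 + 16/1413) = -13470038/359*(-308976455/1413) = 4161924589955290/507267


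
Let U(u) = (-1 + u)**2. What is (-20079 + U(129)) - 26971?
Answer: -30666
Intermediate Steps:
(-20079 + U(129)) - 26971 = (-20079 + (-1 + 129)**2) - 26971 = (-20079 + 128**2) - 26971 = (-20079 + 16384) - 26971 = -3695 - 26971 = -30666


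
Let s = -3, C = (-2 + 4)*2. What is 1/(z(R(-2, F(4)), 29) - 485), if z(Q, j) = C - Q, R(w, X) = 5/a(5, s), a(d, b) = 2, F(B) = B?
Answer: -2/967 ≈ -0.0020683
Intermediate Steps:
C = 4 (C = 2*2 = 4)
R(w, X) = 5/2
z(Q, j) = 4 - Q
1/(z(R(-2, F(4)), 29) - 485) = 1/((4 - 1*5/2) - 485) = 1/((4 - 5/2) - 485) = 1/(3/2 - 485) = 1/(-967/2) = -2/967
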